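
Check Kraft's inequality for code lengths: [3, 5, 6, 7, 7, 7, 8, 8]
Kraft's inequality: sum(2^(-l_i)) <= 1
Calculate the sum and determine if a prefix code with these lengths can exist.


Sum = 2^(-3) + 2^(-5) + 2^(-6) + 2^(-7) + 2^(-7) + 2^(-7) + 2^(-8) + 2^(-8)
    = 0.125 + 0.03125 + 0.015625 + 0.0078125 + 0.0078125 + 0.0078125 + 0.00390625 + 0.00390625
    = 52/256 = 0.203125
Since 0.203125 <= 1, Kraft's inequality IS satisfied.
A prefix code with these lengths CAN exist.

Kraft sum = 0.203125. Satisfied.


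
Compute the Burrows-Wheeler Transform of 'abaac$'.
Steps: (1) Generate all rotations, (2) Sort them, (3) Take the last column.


Rotations (sorted):
  0: $abaac -> last char: c
  1: aac$ab -> last char: b
  2: abaac$ -> last char: $
  3: ac$aba -> last char: a
  4: baac$a -> last char: a
  5: c$abaa -> last char: a


BWT = cb$aaa


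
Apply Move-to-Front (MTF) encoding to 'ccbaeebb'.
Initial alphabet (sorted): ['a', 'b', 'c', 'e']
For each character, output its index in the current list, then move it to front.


MTF encoding:
'c': index 2 in ['a', 'b', 'c', 'e'] -> ['c', 'a', 'b', 'e']
'c': index 0 in ['c', 'a', 'b', 'e'] -> ['c', 'a', 'b', 'e']
'b': index 2 in ['c', 'a', 'b', 'e'] -> ['b', 'c', 'a', 'e']
'a': index 2 in ['b', 'c', 'a', 'e'] -> ['a', 'b', 'c', 'e']
'e': index 3 in ['a', 'b', 'c', 'e'] -> ['e', 'a', 'b', 'c']
'e': index 0 in ['e', 'a', 'b', 'c'] -> ['e', 'a', 'b', 'c']
'b': index 2 in ['e', 'a', 'b', 'c'] -> ['b', 'e', 'a', 'c']
'b': index 0 in ['b', 'e', 'a', 'c'] -> ['b', 'e', 'a', 'c']


Output: [2, 0, 2, 2, 3, 0, 2, 0]


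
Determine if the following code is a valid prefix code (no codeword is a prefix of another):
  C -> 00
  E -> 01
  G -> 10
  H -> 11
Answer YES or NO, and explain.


Checking each pair (does one codeword prefix another?):
  C='00' vs E='01': no prefix
  C='00' vs G='10': no prefix
  C='00' vs H='11': no prefix
  E='01' vs C='00': no prefix
  E='01' vs G='10': no prefix
  E='01' vs H='11': no prefix
  G='10' vs C='00': no prefix
  G='10' vs E='01': no prefix
  G='10' vs H='11': no prefix
  H='11' vs C='00': no prefix
  H='11' vs E='01': no prefix
  H='11' vs G='10': no prefix
No violation found over all pairs.

YES -- this is a valid prefix code. No codeword is a prefix of any other codeword.


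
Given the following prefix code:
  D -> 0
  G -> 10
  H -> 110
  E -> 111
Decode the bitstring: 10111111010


Decoding step by step:
Bits 10 -> G
Bits 111 -> E
Bits 111 -> E
Bits 0 -> D
Bits 10 -> G


Decoded message: GEEDG


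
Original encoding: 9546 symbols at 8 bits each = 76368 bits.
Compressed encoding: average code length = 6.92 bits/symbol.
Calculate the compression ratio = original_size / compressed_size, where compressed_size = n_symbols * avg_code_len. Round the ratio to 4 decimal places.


original_size = n_symbols * orig_bits = 9546 * 8 = 76368 bits
compressed_size = n_symbols * avg_code_len = 9546 * 6.92 = 66058.32 bits
ratio = original_size / compressed_size = 76368 / 66058.32 = 1.1561

Compression ratio = 1.1561


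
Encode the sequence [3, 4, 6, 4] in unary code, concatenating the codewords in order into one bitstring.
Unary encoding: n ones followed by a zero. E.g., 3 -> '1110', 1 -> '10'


Encode each number as n ones followed by a terminating 0:
  3 -> 1110 (4 bits)
  4 -> 11110 (5 bits)
  6 -> 1111110 (7 bits)
  4 -> 11110 (5 bits)
Total length = 4 + 5 + 7 + 5 = 21 bits.

Unary([3, 4, 6, 4]) = 111011110111111011110 (21 bits)


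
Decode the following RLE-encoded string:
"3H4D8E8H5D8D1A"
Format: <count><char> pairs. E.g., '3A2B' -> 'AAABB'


Expanding each <count><char> pair:
  3H -> 'HHH'
  4D -> 'DDDD'
  8E -> 'EEEEEEEE'
  8H -> 'HHHHHHHH'
  5D -> 'DDDDD'
  8D -> 'DDDDDDDD'
  1A -> 'A'

Decoded = HHHDDDDEEEEEEEEHHHHHHHHDDDDDDDDDDDDDA


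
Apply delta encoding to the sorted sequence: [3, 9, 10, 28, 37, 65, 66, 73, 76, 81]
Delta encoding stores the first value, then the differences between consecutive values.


First value: 3
Deltas:
  9 - 3 = 6
  10 - 9 = 1
  28 - 10 = 18
  37 - 28 = 9
  65 - 37 = 28
  66 - 65 = 1
  73 - 66 = 7
  76 - 73 = 3
  81 - 76 = 5


Delta encoded: [3, 6, 1, 18, 9, 28, 1, 7, 3, 5]


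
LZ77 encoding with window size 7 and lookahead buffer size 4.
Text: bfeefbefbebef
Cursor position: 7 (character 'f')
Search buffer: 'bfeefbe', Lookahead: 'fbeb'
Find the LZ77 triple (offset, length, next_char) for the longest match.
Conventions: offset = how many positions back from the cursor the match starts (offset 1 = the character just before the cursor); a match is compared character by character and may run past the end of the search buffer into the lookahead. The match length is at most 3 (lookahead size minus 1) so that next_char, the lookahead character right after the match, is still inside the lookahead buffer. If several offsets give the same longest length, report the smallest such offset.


Try each offset into the search buffer:
  offset=1 (pos 6, char 'e'): match length 0
  offset=2 (pos 5, char 'b'): match length 0
  offset=3 (pos 4, char 'f'): match length 3
  offset=4 (pos 3, char 'e'): match length 0
  offset=5 (pos 2, char 'e'): match length 0
  offset=6 (pos 1, char 'f'): match length 1
  offset=7 (pos 0, char 'b'): match length 0
Longest match has length 3 at offset 3.
next_char = character at position 7 + 3 = 10 -> 'b'

Best match: offset=3, length=3 (matching 'fbe' starting at position 4)
LZ77 triple: (3, 3, 'b')


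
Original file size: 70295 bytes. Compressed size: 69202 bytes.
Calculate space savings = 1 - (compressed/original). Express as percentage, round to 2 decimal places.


ratio = compressed/original = 69202/70295 = 0.984451
savings = 1 - ratio = 1 - 0.984451 = 0.015549
as a percentage: 0.015549 * 100 = 1.55%

Space savings = 1 - 69202/70295 = 1.55%


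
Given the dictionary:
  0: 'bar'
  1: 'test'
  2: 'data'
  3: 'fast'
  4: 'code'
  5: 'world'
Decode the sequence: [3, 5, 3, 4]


Look up each index in the dictionary:
  3 -> 'fast'
  5 -> 'world'
  3 -> 'fast'
  4 -> 'code'

Decoded: "fast world fast code"


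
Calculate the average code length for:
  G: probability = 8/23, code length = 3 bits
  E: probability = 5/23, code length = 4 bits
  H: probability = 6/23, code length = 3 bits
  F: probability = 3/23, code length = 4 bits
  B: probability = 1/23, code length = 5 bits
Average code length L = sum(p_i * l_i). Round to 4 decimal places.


Weighted contributions p_i * l_i:
  G: (8/23) * 3 = 24/23
  E: (5/23) * 4 = 20/23
  H: (6/23) * 3 = 18/23
  F: (3/23) * 4 = 12/23
  B: (1/23) * 5 = 5/23
Sum = (24 + 20 + 18 + 12 + 5)/23 = 79/23

L = 79/23 = 3.4348 bits/symbol


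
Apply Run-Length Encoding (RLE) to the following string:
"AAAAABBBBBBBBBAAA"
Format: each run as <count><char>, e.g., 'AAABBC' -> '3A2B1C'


Scanning runs left to right:
  i=0: run of 'A' x 5 -> '5A'
  i=5: run of 'B' x 9 -> '9B'
  i=14: run of 'A' x 3 -> '3A'

RLE = 5A9B3A


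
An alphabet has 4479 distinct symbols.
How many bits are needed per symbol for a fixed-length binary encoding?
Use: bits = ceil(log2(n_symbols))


log2(4479) = 12.129
Bracket: 2^12 = 4096 < 4479 <= 2^13 = 8192
So ceil(log2(4479)) = 13

bits = ceil(log2(4479)) = ceil(12.129) = 13 bits


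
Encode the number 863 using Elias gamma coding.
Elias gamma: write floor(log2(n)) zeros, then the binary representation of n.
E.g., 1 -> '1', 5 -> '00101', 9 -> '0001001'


num_bits = floor(log2(863)) + 1 = 10
leading_zeros = num_bits - 1 = 9
binary(863) = 1101011111

Elias gamma(863) = '000000000' + '1101011111' = 0000000001101011111 (19 bits)


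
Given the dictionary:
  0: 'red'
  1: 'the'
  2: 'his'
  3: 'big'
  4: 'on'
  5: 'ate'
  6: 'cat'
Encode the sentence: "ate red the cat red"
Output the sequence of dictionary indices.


Look up each word in the dictionary:
  'ate' -> 5
  'red' -> 0
  'the' -> 1
  'cat' -> 6
  'red' -> 0

Encoded: [5, 0, 1, 6, 0]


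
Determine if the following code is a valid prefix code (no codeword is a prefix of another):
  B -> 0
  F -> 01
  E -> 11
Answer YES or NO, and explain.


Checking each pair (does one codeword prefix another?):
  B='0' vs F='01': prefix -- VIOLATION

NO -- this is NOT a valid prefix code. B (0) is a prefix of F (01).


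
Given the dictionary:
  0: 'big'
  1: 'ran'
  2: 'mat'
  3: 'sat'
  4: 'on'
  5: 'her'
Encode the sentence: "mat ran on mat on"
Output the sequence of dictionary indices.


Look up each word in the dictionary:
  'mat' -> 2
  'ran' -> 1
  'on' -> 4
  'mat' -> 2
  'on' -> 4

Encoded: [2, 1, 4, 2, 4]


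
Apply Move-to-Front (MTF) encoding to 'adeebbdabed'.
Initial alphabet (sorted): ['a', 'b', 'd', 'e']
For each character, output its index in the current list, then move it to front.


MTF encoding:
'a': index 0 in ['a', 'b', 'd', 'e'] -> ['a', 'b', 'd', 'e']
'd': index 2 in ['a', 'b', 'd', 'e'] -> ['d', 'a', 'b', 'e']
'e': index 3 in ['d', 'a', 'b', 'e'] -> ['e', 'd', 'a', 'b']
'e': index 0 in ['e', 'd', 'a', 'b'] -> ['e', 'd', 'a', 'b']
'b': index 3 in ['e', 'd', 'a', 'b'] -> ['b', 'e', 'd', 'a']
'b': index 0 in ['b', 'e', 'd', 'a'] -> ['b', 'e', 'd', 'a']
'd': index 2 in ['b', 'e', 'd', 'a'] -> ['d', 'b', 'e', 'a']
'a': index 3 in ['d', 'b', 'e', 'a'] -> ['a', 'd', 'b', 'e']
'b': index 2 in ['a', 'd', 'b', 'e'] -> ['b', 'a', 'd', 'e']
'e': index 3 in ['b', 'a', 'd', 'e'] -> ['e', 'b', 'a', 'd']
'd': index 3 in ['e', 'b', 'a', 'd'] -> ['d', 'e', 'b', 'a']


Output: [0, 2, 3, 0, 3, 0, 2, 3, 2, 3, 3]


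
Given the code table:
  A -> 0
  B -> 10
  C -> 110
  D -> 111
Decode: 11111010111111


Decoding:
111 -> D
110 -> C
10 -> B
111 -> D
111 -> D


Result: DCBDD


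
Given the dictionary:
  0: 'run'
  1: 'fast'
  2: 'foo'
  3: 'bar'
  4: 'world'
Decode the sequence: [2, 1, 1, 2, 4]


Look up each index in the dictionary:
  2 -> 'foo'
  1 -> 'fast'
  1 -> 'fast'
  2 -> 'foo'
  4 -> 'world'

Decoded: "foo fast fast foo world"


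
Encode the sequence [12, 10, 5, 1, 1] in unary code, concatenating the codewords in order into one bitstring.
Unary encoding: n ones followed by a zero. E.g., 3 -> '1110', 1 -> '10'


Encode each number as n ones followed by a terminating 0:
  12 -> 1111111111110 (13 bits)
  10 -> 11111111110 (11 bits)
  5 -> 111110 (6 bits)
  1 -> 10 (2 bits)
  1 -> 10 (2 bits)
Total length = 13 + 11 + 6 + 2 + 2 = 34 bits.

Unary([12, 10, 5, 1, 1]) = 1111111111110111111111101111101010 (34 bits)


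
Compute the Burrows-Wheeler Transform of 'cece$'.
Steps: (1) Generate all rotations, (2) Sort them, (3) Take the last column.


Rotations (sorted):
  0: $cece -> last char: e
  1: ce$ce -> last char: e
  2: cece$ -> last char: $
  3: e$cec -> last char: c
  4: ece$c -> last char: c


BWT = ee$cc


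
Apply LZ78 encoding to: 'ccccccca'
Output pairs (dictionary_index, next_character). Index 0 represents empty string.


LZ78 encoding steps:
Dictionary: {0: ''}
Step 1: w='' (idx 0), next='c' -> output (0, 'c'), add 'c' as idx 1
Step 2: w='c' (idx 1), next='c' -> output (1, 'c'), add 'cc' as idx 2
Step 3: w='cc' (idx 2), next='c' -> output (2, 'c'), add 'ccc' as idx 3
Step 4: w='c' (idx 1), next='a' -> output (1, 'a'), add 'ca' as idx 4


Encoded: [(0, 'c'), (1, 'c'), (2, 'c'), (1, 'a')]


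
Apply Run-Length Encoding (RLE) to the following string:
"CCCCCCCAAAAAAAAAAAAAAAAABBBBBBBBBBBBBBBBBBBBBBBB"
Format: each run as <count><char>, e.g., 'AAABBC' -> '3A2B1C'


Scanning runs left to right:
  i=0: run of 'C' x 7 -> '7C'
  i=7: run of 'A' x 17 -> '17A'
  i=24: run of 'B' x 24 -> '24B'

RLE = 7C17A24B


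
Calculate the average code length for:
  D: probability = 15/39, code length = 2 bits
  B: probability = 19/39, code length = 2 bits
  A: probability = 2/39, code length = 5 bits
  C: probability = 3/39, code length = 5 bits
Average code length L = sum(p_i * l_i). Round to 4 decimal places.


Weighted contributions p_i * l_i:
  D: (15/39) * 2 = 30/39
  B: (19/39) * 2 = 38/39
  A: (2/39) * 5 = 10/39
  C: (3/39) * 5 = 15/39
Sum = (30 + 38 + 10 + 15)/39 = 93/39

L = 93/39 = 2.3846 bits/symbol


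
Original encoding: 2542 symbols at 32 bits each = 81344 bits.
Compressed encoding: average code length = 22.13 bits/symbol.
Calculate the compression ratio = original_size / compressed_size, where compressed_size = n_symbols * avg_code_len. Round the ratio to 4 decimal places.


original_size = n_symbols * orig_bits = 2542 * 32 = 81344 bits
compressed_size = n_symbols * avg_code_len = 2542 * 22.13 = 56254.46 bits
ratio = original_size / compressed_size = 81344 / 56254.46 = 1.446

Compression ratio = 1.446


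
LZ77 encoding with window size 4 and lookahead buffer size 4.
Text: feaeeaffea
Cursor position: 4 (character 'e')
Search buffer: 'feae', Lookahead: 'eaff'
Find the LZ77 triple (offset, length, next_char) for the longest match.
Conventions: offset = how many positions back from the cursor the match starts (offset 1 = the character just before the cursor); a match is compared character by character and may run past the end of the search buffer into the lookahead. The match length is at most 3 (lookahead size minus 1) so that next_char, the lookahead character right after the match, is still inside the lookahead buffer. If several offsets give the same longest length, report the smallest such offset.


Try each offset into the search buffer:
  offset=1 (pos 3, char 'e'): match length 1
  offset=2 (pos 2, char 'a'): match length 0
  offset=3 (pos 1, char 'e'): match length 2
  offset=4 (pos 0, char 'f'): match length 0
Longest match has length 2 at offset 3.
next_char = character at position 4 + 2 = 6 -> 'f'

Best match: offset=3, length=2 (matching 'ea' starting at position 1)
LZ77 triple: (3, 2, 'f')


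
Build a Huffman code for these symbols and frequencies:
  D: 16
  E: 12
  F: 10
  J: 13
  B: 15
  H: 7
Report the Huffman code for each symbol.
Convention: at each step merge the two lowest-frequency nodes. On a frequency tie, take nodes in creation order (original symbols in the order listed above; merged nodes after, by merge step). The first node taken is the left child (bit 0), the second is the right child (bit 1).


Huffman tree construction:
Step 1: Merge H(7) + F(10) = 17
Step 2: Merge E(12) + J(13) = 25
Step 3: Merge B(15) + D(16) = 31
Step 4: Merge (H+F)(17) + (E+J)(25) = 42
Step 5: Merge (B+D)(31) + ((H+F)+(E+J))(42) = 73
Read each symbol's code off the tree from the root (left child = 0, right child = 1).

Codes:
  D: 01 (length 2)
  E: 110 (length 3)
  F: 101 (length 3)
  J: 111 (length 3)
  B: 00 (length 2)
  H: 100 (length 3)
Average code length: 188/73 = 2.5753 bits/symbol


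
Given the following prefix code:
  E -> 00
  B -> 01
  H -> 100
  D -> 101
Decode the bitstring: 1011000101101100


Decoding step by step:
Bits 101 -> D
Bits 100 -> H
Bits 01 -> B
Bits 01 -> B
Bits 101 -> D
Bits 100 -> H


Decoded message: DHBBDH


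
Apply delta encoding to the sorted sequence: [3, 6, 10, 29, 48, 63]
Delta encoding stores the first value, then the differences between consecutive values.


First value: 3
Deltas:
  6 - 3 = 3
  10 - 6 = 4
  29 - 10 = 19
  48 - 29 = 19
  63 - 48 = 15


Delta encoded: [3, 3, 4, 19, 19, 15]


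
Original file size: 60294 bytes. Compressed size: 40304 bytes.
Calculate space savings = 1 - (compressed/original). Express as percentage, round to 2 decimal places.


ratio = compressed/original = 40304/60294 = 0.668458
savings = 1 - ratio = 1 - 0.668458 = 0.331542
as a percentage: 0.331542 * 100 = 33.15%

Space savings = 1 - 40304/60294 = 33.15%


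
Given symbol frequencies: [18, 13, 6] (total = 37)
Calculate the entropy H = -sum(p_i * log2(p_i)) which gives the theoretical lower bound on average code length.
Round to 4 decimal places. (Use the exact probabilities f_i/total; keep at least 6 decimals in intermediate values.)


Per-symbol terms -p_i * log2(p_i) with p_i = f_i/37:
  p = 18/37 = 0.486486: log2(p) = -1.039528, -p*log2(p) = 0.505717
  p = 13/37 = 0.351351: log2(p) = -1.509014, -p*log2(p) = 0.530194
  p = 6/37 = 0.162162: log2(p) = -2.624491, -p*log2(p) = 0.425593
H = 0.505717 + 0.530194 + 0.425593 = 1.461504

H = 1.4615 bits/symbol


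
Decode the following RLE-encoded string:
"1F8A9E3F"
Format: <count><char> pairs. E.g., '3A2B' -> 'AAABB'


Expanding each <count><char> pair:
  1F -> 'F'
  8A -> 'AAAAAAAA'
  9E -> 'EEEEEEEEE'
  3F -> 'FFF'

Decoded = FAAAAAAAAEEEEEEEEEFFF


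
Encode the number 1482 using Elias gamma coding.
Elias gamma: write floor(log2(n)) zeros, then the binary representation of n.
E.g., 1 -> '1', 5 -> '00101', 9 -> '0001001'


num_bits = floor(log2(1482)) + 1 = 11
leading_zeros = num_bits - 1 = 10
binary(1482) = 10111001010

Elias gamma(1482) = '0000000000' + '10111001010' = 000000000010111001010 (21 bits)


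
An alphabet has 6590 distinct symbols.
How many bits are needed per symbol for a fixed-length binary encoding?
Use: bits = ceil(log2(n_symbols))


log2(6590) = 12.6861
Bracket: 2^12 = 4096 < 6590 <= 2^13 = 8192
So ceil(log2(6590)) = 13

bits = ceil(log2(6590)) = ceil(12.6861) = 13 bits


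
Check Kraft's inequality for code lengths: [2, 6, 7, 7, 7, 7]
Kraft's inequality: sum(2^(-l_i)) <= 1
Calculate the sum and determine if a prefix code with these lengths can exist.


Sum = 2^(-2) + 2^(-6) + 2^(-7) + 2^(-7) + 2^(-7) + 2^(-7)
    = 0.25 + 0.015625 + 0.0078125 + 0.0078125 + 0.0078125 + 0.0078125
    = 38/128 = 0.296875
Since 0.296875 <= 1, Kraft's inequality IS satisfied.
A prefix code with these lengths CAN exist.

Kraft sum = 0.296875. Satisfied.


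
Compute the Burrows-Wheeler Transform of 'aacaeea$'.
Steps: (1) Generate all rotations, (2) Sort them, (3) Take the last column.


Rotations (sorted):
  0: $aacaeea -> last char: a
  1: a$aacaee -> last char: e
  2: aacaeea$ -> last char: $
  3: acaeea$a -> last char: a
  4: aeea$aac -> last char: c
  5: caeea$aa -> last char: a
  6: ea$aacae -> last char: e
  7: eea$aaca -> last char: a


BWT = ae$acaea


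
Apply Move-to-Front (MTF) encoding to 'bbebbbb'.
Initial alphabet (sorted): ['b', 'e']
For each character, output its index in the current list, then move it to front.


MTF encoding:
'b': index 0 in ['b', 'e'] -> ['b', 'e']
'b': index 0 in ['b', 'e'] -> ['b', 'e']
'e': index 1 in ['b', 'e'] -> ['e', 'b']
'b': index 1 in ['e', 'b'] -> ['b', 'e']
'b': index 0 in ['b', 'e'] -> ['b', 'e']
'b': index 0 in ['b', 'e'] -> ['b', 'e']
'b': index 0 in ['b', 'e'] -> ['b', 'e']


Output: [0, 0, 1, 1, 0, 0, 0]


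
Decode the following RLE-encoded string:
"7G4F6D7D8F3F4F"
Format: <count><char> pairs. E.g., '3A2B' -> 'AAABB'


Expanding each <count><char> pair:
  7G -> 'GGGGGGG'
  4F -> 'FFFF'
  6D -> 'DDDDDD'
  7D -> 'DDDDDDD'
  8F -> 'FFFFFFFF'
  3F -> 'FFF'
  4F -> 'FFFF'

Decoded = GGGGGGGFFFFDDDDDDDDDDDDDFFFFFFFFFFFFFFF


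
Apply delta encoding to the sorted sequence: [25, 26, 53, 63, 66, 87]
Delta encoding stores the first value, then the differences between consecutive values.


First value: 25
Deltas:
  26 - 25 = 1
  53 - 26 = 27
  63 - 53 = 10
  66 - 63 = 3
  87 - 66 = 21


Delta encoded: [25, 1, 27, 10, 3, 21]


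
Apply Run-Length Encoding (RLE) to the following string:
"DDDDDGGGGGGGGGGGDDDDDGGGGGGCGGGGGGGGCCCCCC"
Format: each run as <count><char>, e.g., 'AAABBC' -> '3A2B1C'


Scanning runs left to right:
  i=0: run of 'D' x 5 -> '5D'
  i=5: run of 'G' x 11 -> '11G'
  i=16: run of 'D' x 5 -> '5D'
  i=21: run of 'G' x 6 -> '6G'
  i=27: run of 'C' x 1 -> '1C'
  i=28: run of 'G' x 8 -> '8G'
  i=36: run of 'C' x 6 -> '6C'

RLE = 5D11G5D6G1C8G6C


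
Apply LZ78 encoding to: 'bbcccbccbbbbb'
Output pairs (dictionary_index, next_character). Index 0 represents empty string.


LZ78 encoding steps:
Dictionary: {0: ''}
Step 1: w='' (idx 0), next='b' -> output (0, 'b'), add 'b' as idx 1
Step 2: w='b' (idx 1), next='c' -> output (1, 'c'), add 'bc' as idx 2
Step 3: w='' (idx 0), next='c' -> output (0, 'c'), add 'c' as idx 3
Step 4: w='c' (idx 3), next='b' -> output (3, 'b'), add 'cb' as idx 4
Step 5: w='c' (idx 3), next='c' -> output (3, 'c'), add 'cc' as idx 5
Step 6: w='b' (idx 1), next='b' -> output (1, 'b'), add 'bb' as idx 6
Step 7: w='bb' (idx 6), next='b' -> output (6, 'b'), add 'bbb' as idx 7


Encoded: [(0, 'b'), (1, 'c'), (0, 'c'), (3, 'b'), (3, 'c'), (1, 'b'), (6, 'b')]


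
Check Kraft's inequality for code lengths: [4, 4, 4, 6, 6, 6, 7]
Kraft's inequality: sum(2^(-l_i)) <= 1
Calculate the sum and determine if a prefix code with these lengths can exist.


Sum = 2^(-4) + 2^(-4) + 2^(-4) + 2^(-6) + 2^(-6) + 2^(-6) + 2^(-7)
    = 0.0625 + 0.0625 + 0.0625 + 0.015625 + 0.015625 + 0.015625 + 0.0078125
    = 31/128 = 0.2421875
Since 0.2421875 <= 1, Kraft's inequality IS satisfied.
A prefix code with these lengths CAN exist.

Kraft sum = 0.2421875. Satisfied.


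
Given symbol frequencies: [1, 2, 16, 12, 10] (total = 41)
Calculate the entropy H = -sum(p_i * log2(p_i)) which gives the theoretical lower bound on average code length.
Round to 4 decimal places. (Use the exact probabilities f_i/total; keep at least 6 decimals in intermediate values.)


Per-symbol terms -p_i * log2(p_i) with p_i = f_i/41:
  p = 1/41 = 0.024390: log2(p) = -5.357552, -p*log2(p) = 0.130672
  p = 2/41 = 0.048780: log2(p) = -4.357552, -p*log2(p) = 0.212564
  p = 16/41 = 0.390244: log2(p) = -1.357552, -p*log2(p) = 0.529776
  p = 12/41 = 0.292683: log2(p) = -1.772590, -p*log2(p) = 0.518807
  p = 10/41 = 0.243902: log2(p) = -2.035624, -p*log2(p) = 0.496494
H = 0.130672 + 0.212564 + 0.529776 + 0.518807 + 0.496494 = 1.888313

H = 1.8883 bits/symbol


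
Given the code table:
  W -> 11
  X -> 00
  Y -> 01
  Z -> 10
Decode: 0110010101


Decoding:
01 -> Y
10 -> Z
01 -> Y
01 -> Y
01 -> Y


Result: YZYYY


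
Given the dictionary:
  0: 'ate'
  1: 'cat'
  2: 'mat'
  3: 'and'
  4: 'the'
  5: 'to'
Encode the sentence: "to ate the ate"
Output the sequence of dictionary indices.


Look up each word in the dictionary:
  'to' -> 5
  'ate' -> 0
  'the' -> 4
  'ate' -> 0

Encoded: [5, 0, 4, 0]


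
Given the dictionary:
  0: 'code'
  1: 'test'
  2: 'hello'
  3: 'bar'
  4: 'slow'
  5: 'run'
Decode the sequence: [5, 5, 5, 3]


Look up each index in the dictionary:
  5 -> 'run'
  5 -> 'run'
  5 -> 'run'
  3 -> 'bar'

Decoded: "run run run bar"


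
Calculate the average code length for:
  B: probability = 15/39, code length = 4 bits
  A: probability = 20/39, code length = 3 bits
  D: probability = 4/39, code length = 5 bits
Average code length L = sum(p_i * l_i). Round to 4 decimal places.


Weighted contributions p_i * l_i:
  B: (15/39) * 4 = 60/39
  A: (20/39) * 3 = 60/39
  D: (4/39) * 5 = 20/39
Sum = (60 + 60 + 20)/39 = 140/39

L = 140/39 = 3.5897 bits/symbol


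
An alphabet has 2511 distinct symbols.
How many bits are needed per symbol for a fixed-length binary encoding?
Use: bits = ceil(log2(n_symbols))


log2(2511) = 11.294
Bracket: 2^11 = 2048 < 2511 <= 2^12 = 4096
So ceil(log2(2511)) = 12

bits = ceil(log2(2511)) = ceil(11.294) = 12 bits


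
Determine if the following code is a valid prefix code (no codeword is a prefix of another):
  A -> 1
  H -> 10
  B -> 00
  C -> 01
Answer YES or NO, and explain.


Checking each pair (does one codeword prefix another?):
  A='1' vs H='10': prefix -- VIOLATION

NO -- this is NOT a valid prefix code. A (1) is a prefix of H (10).


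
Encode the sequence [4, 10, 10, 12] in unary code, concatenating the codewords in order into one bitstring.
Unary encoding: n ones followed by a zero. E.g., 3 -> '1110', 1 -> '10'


Encode each number as n ones followed by a terminating 0:
  4 -> 11110 (5 bits)
  10 -> 11111111110 (11 bits)
  10 -> 11111111110 (11 bits)
  12 -> 1111111111110 (13 bits)
Total length = 5 + 11 + 11 + 13 = 40 bits.

Unary([4, 10, 10, 12]) = 1111011111111110111111111101111111111110 (40 bits)


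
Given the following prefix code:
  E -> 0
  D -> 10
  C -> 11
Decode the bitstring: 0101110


Decoding step by step:
Bits 0 -> E
Bits 10 -> D
Bits 11 -> C
Bits 10 -> D


Decoded message: EDCD


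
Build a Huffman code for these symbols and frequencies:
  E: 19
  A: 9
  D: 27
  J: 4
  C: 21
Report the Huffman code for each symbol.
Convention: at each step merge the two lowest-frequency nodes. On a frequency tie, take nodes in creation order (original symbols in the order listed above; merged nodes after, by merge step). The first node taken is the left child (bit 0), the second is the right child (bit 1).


Huffman tree construction:
Step 1: Merge J(4) + A(9) = 13
Step 2: Merge (J+A)(13) + E(19) = 32
Step 3: Merge C(21) + D(27) = 48
Step 4: Merge ((J+A)+E)(32) + (C+D)(48) = 80
Read each symbol's code off the tree from the root (left child = 0, right child = 1).

Codes:
  E: 01 (length 2)
  A: 001 (length 3)
  D: 11 (length 2)
  J: 000 (length 3)
  C: 10 (length 2)
Average code length: 173/80 = 2.1625 bits/symbol


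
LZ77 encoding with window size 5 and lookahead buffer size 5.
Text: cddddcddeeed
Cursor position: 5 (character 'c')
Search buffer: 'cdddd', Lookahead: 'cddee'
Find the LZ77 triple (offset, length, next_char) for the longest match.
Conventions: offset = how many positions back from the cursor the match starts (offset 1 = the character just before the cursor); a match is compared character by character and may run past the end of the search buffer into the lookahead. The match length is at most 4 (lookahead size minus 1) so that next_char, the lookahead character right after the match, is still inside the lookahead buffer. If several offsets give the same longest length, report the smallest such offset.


Try each offset into the search buffer:
  offset=1 (pos 4, char 'd'): match length 0
  offset=2 (pos 3, char 'd'): match length 0
  offset=3 (pos 2, char 'd'): match length 0
  offset=4 (pos 1, char 'd'): match length 0
  offset=5 (pos 0, char 'c'): match length 3
Longest match has length 3 at offset 5.
next_char = character at position 5 + 3 = 8 -> 'e'

Best match: offset=5, length=3 (matching 'cdd' starting at position 0)
LZ77 triple: (5, 3, 'e')


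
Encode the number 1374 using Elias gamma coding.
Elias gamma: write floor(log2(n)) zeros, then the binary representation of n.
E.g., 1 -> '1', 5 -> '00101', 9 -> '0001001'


num_bits = floor(log2(1374)) + 1 = 11
leading_zeros = num_bits - 1 = 10
binary(1374) = 10101011110

Elias gamma(1374) = '0000000000' + '10101011110' = 000000000010101011110 (21 bits)


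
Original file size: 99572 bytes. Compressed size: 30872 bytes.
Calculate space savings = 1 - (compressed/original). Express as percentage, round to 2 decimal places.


ratio = compressed/original = 30872/99572 = 0.310047
savings = 1 - ratio = 1 - 0.310047 = 0.689953
as a percentage: 0.689953 * 100 = 69.0%

Space savings = 1 - 30872/99572 = 69.0%


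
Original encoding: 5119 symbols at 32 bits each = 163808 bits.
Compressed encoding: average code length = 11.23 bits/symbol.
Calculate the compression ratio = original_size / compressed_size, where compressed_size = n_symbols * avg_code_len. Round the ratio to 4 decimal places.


original_size = n_symbols * orig_bits = 5119 * 32 = 163808 bits
compressed_size = n_symbols * avg_code_len = 5119 * 11.23 = 57486.37 bits
ratio = original_size / compressed_size = 163808 / 57486.37 = 2.8495

Compression ratio = 2.8495


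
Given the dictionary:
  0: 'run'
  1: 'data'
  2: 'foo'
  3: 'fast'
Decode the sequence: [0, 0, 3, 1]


Look up each index in the dictionary:
  0 -> 'run'
  0 -> 'run'
  3 -> 'fast'
  1 -> 'data'

Decoded: "run run fast data"


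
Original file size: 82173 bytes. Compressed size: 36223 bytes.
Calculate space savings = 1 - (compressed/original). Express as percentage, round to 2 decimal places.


ratio = compressed/original = 36223/82173 = 0.440814
savings = 1 - ratio = 1 - 0.440814 = 0.559186
as a percentage: 0.559186 * 100 = 55.92%

Space savings = 1 - 36223/82173 = 55.92%


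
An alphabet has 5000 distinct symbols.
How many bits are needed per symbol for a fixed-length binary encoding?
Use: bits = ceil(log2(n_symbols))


log2(5000) = 12.2877
Bracket: 2^12 = 4096 < 5000 <= 2^13 = 8192
So ceil(log2(5000)) = 13

bits = ceil(log2(5000)) = ceil(12.2877) = 13 bits


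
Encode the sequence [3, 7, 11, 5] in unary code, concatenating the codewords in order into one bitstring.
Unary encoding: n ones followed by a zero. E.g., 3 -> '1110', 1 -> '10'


Encode each number as n ones followed by a terminating 0:
  3 -> 1110 (4 bits)
  7 -> 11111110 (8 bits)
  11 -> 111111111110 (12 bits)
  5 -> 111110 (6 bits)
Total length = 4 + 8 + 12 + 6 = 30 bits.

Unary([3, 7, 11, 5]) = 111011111110111111111110111110 (30 bits)


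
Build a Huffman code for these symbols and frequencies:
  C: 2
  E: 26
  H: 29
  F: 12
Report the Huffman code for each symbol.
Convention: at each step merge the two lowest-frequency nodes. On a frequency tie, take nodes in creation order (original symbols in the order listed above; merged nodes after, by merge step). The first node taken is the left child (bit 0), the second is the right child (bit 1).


Huffman tree construction:
Step 1: Merge C(2) + F(12) = 14
Step 2: Merge (C+F)(14) + E(26) = 40
Step 3: Merge H(29) + ((C+F)+E)(40) = 69
Read each symbol's code off the tree from the root (left child = 0, right child = 1).

Codes:
  C: 100 (length 3)
  E: 11 (length 2)
  H: 0 (length 1)
  F: 101 (length 3)
Average code length: 123/69 = 1.7826 bits/symbol


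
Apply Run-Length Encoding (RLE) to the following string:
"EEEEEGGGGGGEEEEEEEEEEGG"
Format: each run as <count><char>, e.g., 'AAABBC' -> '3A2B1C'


Scanning runs left to right:
  i=0: run of 'E' x 5 -> '5E'
  i=5: run of 'G' x 6 -> '6G'
  i=11: run of 'E' x 10 -> '10E'
  i=21: run of 'G' x 2 -> '2G'

RLE = 5E6G10E2G


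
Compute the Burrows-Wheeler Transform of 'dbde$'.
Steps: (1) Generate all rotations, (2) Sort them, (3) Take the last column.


Rotations (sorted):
  0: $dbde -> last char: e
  1: bde$d -> last char: d
  2: dbde$ -> last char: $
  3: de$db -> last char: b
  4: e$dbd -> last char: d


BWT = ed$bd


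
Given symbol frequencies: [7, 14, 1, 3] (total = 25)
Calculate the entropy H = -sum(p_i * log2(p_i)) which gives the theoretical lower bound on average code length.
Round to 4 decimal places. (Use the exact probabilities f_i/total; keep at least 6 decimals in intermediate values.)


Per-symbol terms -p_i * log2(p_i) with p_i = f_i/25:
  p = 7/25 = 0.280000: log2(p) = -1.836501, -p*log2(p) = 0.514220
  p = 14/25 = 0.560000: log2(p) = -0.836501, -p*log2(p) = 0.468441
  p = 1/25 = 0.040000: log2(p) = -4.643856, -p*log2(p) = 0.185754
  p = 3/25 = 0.120000: log2(p) = -3.058894, -p*log2(p) = 0.367067
H = 0.514220 + 0.468441 + 0.185754 + 0.367067 = 1.535482

H = 1.5355 bits/symbol


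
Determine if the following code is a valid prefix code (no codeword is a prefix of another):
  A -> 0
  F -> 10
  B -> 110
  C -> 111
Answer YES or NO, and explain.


Checking each pair (does one codeword prefix another?):
  A='0' vs F='10': no prefix
  A='0' vs B='110': no prefix
  A='0' vs C='111': no prefix
  F='10' vs A='0': no prefix
  F='10' vs B='110': no prefix
  F='10' vs C='111': no prefix
  B='110' vs A='0': no prefix
  B='110' vs F='10': no prefix
  B='110' vs C='111': no prefix
  C='111' vs A='0': no prefix
  C='111' vs F='10': no prefix
  C='111' vs B='110': no prefix
No violation found over all pairs.

YES -- this is a valid prefix code. No codeword is a prefix of any other codeword.


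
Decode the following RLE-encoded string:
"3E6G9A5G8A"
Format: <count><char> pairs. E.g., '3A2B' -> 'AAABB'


Expanding each <count><char> pair:
  3E -> 'EEE'
  6G -> 'GGGGGG'
  9A -> 'AAAAAAAAA'
  5G -> 'GGGGG'
  8A -> 'AAAAAAAA'

Decoded = EEEGGGGGGAAAAAAAAAGGGGGAAAAAAAA


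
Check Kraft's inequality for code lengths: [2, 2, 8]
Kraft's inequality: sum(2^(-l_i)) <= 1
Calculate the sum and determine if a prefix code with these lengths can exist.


Sum = 2^(-2) + 2^(-2) + 2^(-8)
    = 0.25 + 0.25 + 0.00390625
    = 129/256 = 0.50390625
Since 0.50390625 <= 1, Kraft's inequality IS satisfied.
A prefix code with these lengths CAN exist.

Kraft sum = 0.50390625. Satisfied.


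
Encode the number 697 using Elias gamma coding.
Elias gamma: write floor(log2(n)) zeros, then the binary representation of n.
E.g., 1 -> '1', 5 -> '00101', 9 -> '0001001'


num_bits = floor(log2(697)) + 1 = 10
leading_zeros = num_bits - 1 = 9
binary(697) = 1010111001

Elias gamma(697) = '000000000' + '1010111001' = 0000000001010111001 (19 bits)


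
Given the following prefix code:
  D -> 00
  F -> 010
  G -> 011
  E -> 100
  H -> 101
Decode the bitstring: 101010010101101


Decoding step by step:
Bits 101 -> H
Bits 010 -> F
Bits 010 -> F
Bits 101 -> H
Bits 101 -> H


Decoded message: HFFHH


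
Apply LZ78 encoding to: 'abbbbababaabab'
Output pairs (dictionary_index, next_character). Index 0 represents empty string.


LZ78 encoding steps:
Dictionary: {0: ''}
Step 1: w='' (idx 0), next='a' -> output (0, 'a'), add 'a' as idx 1
Step 2: w='' (idx 0), next='b' -> output (0, 'b'), add 'b' as idx 2
Step 3: w='b' (idx 2), next='b' -> output (2, 'b'), add 'bb' as idx 3
Step 4: w='b' (idx 2), next='a' -> output (2, 'a'), add 'ba' as idx 4
Step 5: w='ba' (idx 4), next='b' -> output (4, 'b'), add 'bab' as idx 5
Step 6: w='a' (idx 1), next='a' -> output (1, 'a'), add 'aa' as idx 6
Step 7: w='bab' (idx 5), end of input -> output (5, '')


Encoded: [(0, 'a'), (0, 'b'), (2, 'b'), (2, 'a'), (4, 'b'), (1, 'a'), (5, '')]


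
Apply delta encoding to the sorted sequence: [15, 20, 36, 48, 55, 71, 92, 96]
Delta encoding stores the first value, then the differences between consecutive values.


First value: 15
Deltas:
  20 - 15 = 5
  36 - 20 = 16
  48 - 36 = 12
  55 - 48 = 7
  71 - 55 = 16
  92 - 71 = 21
  96 - 92 = 4


Delta encoded: [15, 5, 16, 12, 7, 16, 21, 4]


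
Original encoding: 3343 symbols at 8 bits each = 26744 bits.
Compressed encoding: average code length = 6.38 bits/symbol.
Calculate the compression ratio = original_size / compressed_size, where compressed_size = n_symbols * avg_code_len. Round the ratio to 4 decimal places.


original_size = n_symbols * orig_bits = 3343 * 8 = 26744 bits
compressed_size = n_symbols * avg_code_len = 3343 * 6.38 = 21328.34 bits
ratio = original_size / compressed_size = 26744 / 21328.34 = 1.2539

Compression ratio = 1.2539


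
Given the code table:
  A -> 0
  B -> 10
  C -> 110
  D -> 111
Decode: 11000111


Decoding:
110 -> C
0 -> A
0 -> A
111 -> D


Result: CAAD


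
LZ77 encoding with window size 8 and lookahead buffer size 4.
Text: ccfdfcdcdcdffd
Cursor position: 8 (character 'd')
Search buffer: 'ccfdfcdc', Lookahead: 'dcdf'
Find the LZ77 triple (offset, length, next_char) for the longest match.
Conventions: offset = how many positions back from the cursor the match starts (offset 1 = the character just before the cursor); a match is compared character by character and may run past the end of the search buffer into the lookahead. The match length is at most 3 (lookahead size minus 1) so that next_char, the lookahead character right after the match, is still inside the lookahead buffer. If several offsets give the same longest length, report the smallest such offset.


Try each offset into the search buffer:
  offset=1 (pos 7, char 'c'): match length 0
  offset=2 (pos 6, char 'd'): match length 3
  offset=3 (pos 5, char 'c'): match length 0
  offset=4 (pos 4, char 'f'): match length 0
  offset=5 (pos 3, char 'd'): match length 1
  offset=6 (pos 2, char 'f'): match length 0
  offset=7 (pos 1, char 'c'): match length 0
  offset=8 (pos 0, char 'c'): match length 0
Longest match has length 3 at offset 2.
next_char = character at position 8 + 3 = 11 -> 'f'

Best match: offset=2, length=3 (matching 'dcd' starting at position 6)
LZ77 triple: (2, 3, 'f')


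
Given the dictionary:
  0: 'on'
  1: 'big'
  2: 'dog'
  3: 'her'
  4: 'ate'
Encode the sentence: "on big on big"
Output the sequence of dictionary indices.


Look up each word in the dictionary:
  'on' -> 0
  'big' -> 1
  'on' -> 0
  'big' -> 1

Encoded: [0, 1, 0, 1]


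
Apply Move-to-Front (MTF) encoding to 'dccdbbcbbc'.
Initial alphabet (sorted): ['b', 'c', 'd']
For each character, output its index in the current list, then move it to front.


MTF encoding:
'd': index 2 in ['b', 'c', 'd'] -> ['d', 'b', 'c']
'c': index 2 in ['d', 'b', 'c'] -> ['c', 'd', 'b']
'c': index 0 in ['c', 'd', 'b'] -> ['c', 'd', 'b']
'd': index 1 in ['c', 'd', 'b'] -> ['d', 'c', 'b']
'b': index 2 in ['d', 'c', 'b'] -> ['b', 'd', 'c']
'b': index 0 in ['b', 'd', 'c'] -> ['b', 'd', 'c']
'c': index 2 in ['b', 'd', 'c'] -> ['c', 'b', 'd']
'b': index 1 in ['c', 'b', 'd'] -> ['b', 'c', 'd']
'b': index 0 in ['b', 'c', 'd'] -> ['b', 'c', 'd']
'c': index 1 in ['b', 'c', 'd'] -> ['c', 'b', 'd']


Output: [2, 2, 0, 1, 2, 0, 2, 1, 0, 1]


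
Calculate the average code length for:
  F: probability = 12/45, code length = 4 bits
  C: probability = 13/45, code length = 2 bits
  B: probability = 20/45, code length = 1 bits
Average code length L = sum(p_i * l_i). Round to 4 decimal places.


Weighted contributions p_i * l_i:
  F: (12/45) * 4 = 48/45
  C: (13/45) * 2 = 26/45
  B: (20/45) * 1 = 20/45
Sum = (48 + 26 + 20)/45 = 94/45

L = 94/45 = 2.0889 bits/symbol


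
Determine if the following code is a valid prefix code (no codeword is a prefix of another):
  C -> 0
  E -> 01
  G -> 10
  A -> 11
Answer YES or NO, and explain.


Checking each pair (does one codeword prefix another?):
  C='0' vs E='01': prefix -- VIOLATION

NO -- this is NOT a valid prefix code. C (0) is a prefix of E (01).


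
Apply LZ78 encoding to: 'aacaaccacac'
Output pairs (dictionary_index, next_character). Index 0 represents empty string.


LZ78 encoding steps:
Dictionary: {0: ''}
Step 1: w='' (idx 0), next='a' -> output (0, 'a'), add 'a' as idx 1
Step 2: w='a' (idx 1), next='c' -> output (1, 'c'), add 'ac' as idx 2
Step 3: w='a' (idx 1), next='a' -> output (1, 'a'), add 'aa' as idx 3
Step 4: w='' (idx 0), next='c' -> output (0, 'c'), add 'c' as idx 4
Step 5: w='c' (idx 4), next='a' -> output (4, 'a'), add 'ca' as idx 5
Step 6: w='ca' (idx 5), next='c' -> output (5, 'c'), add 'cac' as idx 6


Encoded: [(0, 'a'), (1, 'c'), (1, 'a'), (0, 'c'), (4, 'a'), (5, 'c')]


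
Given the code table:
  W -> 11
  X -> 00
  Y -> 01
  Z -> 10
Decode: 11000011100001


Decoding:
11 -> W
00 -> X
00 -> X
11 -> W
10 -> Z
00 -> X
01 -> Y


Result: WXXWZXY


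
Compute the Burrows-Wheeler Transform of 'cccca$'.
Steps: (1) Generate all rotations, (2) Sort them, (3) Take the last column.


Rotations (sorted):
  0: $cccca -> last char: a
  1: a$cccc -> last char: c
  2: ca$ccc -> last char: c
  3: cca$cc -> last char: c
  4: ccca$c -> last char: c
  5: cccca$ -> last char: $


BWT = acccc$


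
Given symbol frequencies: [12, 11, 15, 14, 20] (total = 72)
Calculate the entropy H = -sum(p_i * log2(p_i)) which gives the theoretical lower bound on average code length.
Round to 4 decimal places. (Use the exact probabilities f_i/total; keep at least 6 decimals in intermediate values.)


Per-symbol terms -p_i * log2(p_i) with p_i = f_i/72:
  p = 12/72 = 0.166667: log2(p) = -2.584963, -p*log2(p) = 0.430827
  p = 11/72 = 0.152778: log2(p) = -2.710493, -p*log2(p) = 0.414103
  p = 15/72 = 0.208333: log2(p) = -2.263034, -p*log2(p) = 0.471466
  p = 14/72 = 0.194444: log2(p) = -2.362570, -p*log2(p) = 0.459389
  p = 20/72 = 0.277778: log2(p) = -1.847997, -p*log2(p) = 0.513332
H = 0.430827 + 0.414103 + 0.471466 + 0.459389 + 0.513332 = 2.289117

H = 2.2891 bits/symbol


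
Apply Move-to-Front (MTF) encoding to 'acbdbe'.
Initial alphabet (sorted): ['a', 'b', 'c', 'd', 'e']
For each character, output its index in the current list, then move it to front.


MTF encoding:
'a': index 0 in ['a', 'b', 'c', 'd', 'e'] -> ['a', 'b', 'c', 'd', 'e']
'c': index 2 in ['a', 'b', 'c', 'd', 'e'] -> ['c', 'a', 'b', 'd', 'e']
'b': index 2 in ['c', 'a', 'b', 'd', 'e'] -> ['b', 'c', 'a', 'd', 'e']
'd': index 3 in ['b', 'c', 'a', 'd', 'e'] -> ['d', 'b', 'c', 'a', 'e']
'b': index 1 in ['d', 'b', 'c', 'a', 'e'] -> ['b', 'd', 'c', 'a', 'e']
'e': index 4 in ['b', 'd', 'c', 'a', 'e'] -> ['e', 'b', 'd', 'c', 'a']


Output: [0, 2, 2, 3, 1, 4]


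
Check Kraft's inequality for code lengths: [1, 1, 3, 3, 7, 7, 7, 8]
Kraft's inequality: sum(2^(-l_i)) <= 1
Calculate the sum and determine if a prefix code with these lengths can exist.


Sum = 2^(-1) + 2^(-1) + 2^(-3) + 2^(-3) + 2^(-7) + 2^(-7) + 2^(-7) + 2^(-8)
    = 0.5 + 0.5 + 0.125 + 0.125 + 0.0078125 + 0.0078125 + 0.0078125 + 0.00390625
    = 327/256 = 1.27734375
Since 1.27734375 > 1, Kraft's inequality is NOT satisfied.
A prefix code with these lengths CANNOT exist.

Kraft sum = 1.27734375. Not satisfied.
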